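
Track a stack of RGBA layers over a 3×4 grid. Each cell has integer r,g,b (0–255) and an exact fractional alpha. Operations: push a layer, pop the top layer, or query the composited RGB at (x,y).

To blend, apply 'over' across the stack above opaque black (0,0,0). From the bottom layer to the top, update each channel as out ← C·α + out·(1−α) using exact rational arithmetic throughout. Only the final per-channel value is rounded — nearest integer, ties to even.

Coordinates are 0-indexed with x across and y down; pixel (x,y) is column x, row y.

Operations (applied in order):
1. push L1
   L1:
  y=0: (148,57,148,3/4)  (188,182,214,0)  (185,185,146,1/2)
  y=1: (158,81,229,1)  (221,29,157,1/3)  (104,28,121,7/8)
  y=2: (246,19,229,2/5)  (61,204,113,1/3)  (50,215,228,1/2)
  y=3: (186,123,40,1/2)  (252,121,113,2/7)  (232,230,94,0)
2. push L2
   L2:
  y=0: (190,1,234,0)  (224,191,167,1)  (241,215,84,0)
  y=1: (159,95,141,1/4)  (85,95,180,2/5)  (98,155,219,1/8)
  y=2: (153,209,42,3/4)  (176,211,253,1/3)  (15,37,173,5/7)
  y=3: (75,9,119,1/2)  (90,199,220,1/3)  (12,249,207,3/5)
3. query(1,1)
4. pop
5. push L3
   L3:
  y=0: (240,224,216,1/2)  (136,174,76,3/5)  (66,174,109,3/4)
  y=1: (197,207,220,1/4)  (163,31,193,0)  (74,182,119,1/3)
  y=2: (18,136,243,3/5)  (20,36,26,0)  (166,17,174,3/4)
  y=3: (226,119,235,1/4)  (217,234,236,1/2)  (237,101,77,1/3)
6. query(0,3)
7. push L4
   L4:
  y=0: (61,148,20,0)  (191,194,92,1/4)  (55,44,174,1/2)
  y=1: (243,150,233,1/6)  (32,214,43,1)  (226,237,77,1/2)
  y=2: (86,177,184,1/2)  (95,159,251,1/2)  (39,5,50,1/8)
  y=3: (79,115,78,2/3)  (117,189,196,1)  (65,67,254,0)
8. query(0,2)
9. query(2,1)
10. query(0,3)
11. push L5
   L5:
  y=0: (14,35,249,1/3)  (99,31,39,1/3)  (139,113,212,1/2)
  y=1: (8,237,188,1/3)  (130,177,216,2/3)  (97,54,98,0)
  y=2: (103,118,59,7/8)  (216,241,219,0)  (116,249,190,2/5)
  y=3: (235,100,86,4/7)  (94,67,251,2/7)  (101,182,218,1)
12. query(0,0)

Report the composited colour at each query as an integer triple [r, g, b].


at x=1,y=1 over L1,L2:
L1 α=1/3: [221/3, 29/3, 157/3]
L2 α=2/5: [391/5, 219/5, 517/5]
= [78, 44, 103]

at x=0,y=3 over L1,L3:
after L1 α=1/2: [93, 123/2, 20]
after L3 α=1/4: [505/4, 607/8, 295/4]
→ [126, 76, 74]

at x=0,y=2 over L1,L3,L4:
+L1 (α=2/5) → [492/5, 38/5, 458/5]
+L3 (α=3/5) → [1254/25, 2116/25, 4561/25]
+L4 (α=1/2) → [1702/25, 6541/50, 9161/50]
→ [68, 131, 183]

(2,1) stack=L1,L3,L4; from [0,0,0]:
+L1 (α=7/8) → [91, 49/2, 847/8]
+L3 (α=1/3) → [256/3, 77, 441/4]
+L4 (α=1/2) → [467/3, 157, 749/8]
= [156, 157, 94]

at x=0,y=3 over L1,L3,L4:
after L1 α=1/2: [93, 123/2, 20]
after L3 α=1/4: [505/4, 607/8, 295/4]
after L4 α=2/3: [379/4, 2447/24, 919/12]
rounded: [95, 102, 77]

(0,0) stack=L1,L3,L4,L5; from [0,0,0]:
+L1 (α=3/4) → [111, 171/4, 111]
+L3 (α=1/2) → [351/2, 1067/8, 327/2]
+L4 (α=0) → [351/2, 1067/8, 327/2]
+L5 (α=1/3) → [365/3, 1207/12, 192]
= [122, 101, 192]


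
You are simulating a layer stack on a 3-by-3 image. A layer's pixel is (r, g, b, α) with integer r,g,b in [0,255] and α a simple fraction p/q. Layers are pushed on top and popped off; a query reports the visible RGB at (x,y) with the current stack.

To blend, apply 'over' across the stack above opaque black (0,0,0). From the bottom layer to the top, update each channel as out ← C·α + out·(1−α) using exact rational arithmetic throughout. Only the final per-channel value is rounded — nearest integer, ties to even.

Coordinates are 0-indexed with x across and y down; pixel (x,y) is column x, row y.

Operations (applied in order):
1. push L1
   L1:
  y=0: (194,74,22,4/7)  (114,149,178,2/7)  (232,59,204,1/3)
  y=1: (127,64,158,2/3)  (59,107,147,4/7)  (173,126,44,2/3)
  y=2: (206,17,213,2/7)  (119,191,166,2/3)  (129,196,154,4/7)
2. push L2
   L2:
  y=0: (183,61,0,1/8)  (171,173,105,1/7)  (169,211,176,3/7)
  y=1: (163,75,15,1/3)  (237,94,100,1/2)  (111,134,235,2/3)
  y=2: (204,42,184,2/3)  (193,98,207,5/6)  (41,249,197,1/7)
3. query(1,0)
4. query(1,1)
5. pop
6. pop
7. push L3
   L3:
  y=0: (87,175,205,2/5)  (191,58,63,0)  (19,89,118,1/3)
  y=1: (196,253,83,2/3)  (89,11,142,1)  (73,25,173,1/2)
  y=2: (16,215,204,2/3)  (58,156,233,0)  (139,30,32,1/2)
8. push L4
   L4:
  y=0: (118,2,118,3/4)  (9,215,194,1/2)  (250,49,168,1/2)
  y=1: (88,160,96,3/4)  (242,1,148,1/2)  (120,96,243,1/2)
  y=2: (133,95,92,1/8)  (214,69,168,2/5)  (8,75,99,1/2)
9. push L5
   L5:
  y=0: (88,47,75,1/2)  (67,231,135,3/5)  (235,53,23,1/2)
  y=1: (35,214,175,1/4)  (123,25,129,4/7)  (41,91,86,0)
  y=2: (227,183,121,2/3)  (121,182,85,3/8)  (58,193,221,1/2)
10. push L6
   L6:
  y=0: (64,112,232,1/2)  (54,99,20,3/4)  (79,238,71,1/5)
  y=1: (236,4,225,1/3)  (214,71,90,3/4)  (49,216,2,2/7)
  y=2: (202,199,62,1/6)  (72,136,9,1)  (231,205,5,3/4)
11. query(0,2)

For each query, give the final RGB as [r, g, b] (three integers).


(1,0) stack=L1,L2; from [0,0,0]:
after L1 α=2/7: [228/7, 298/7, 356/7]
after L2 α=1/7: [2565/49, 2999/49, 2871/49]
rounded: [52, 61, 59]

query (1,1) [L1,L2] — begin 0,0,0
after L1 α=4/7: [236/7, 428/7, 84]
after L2 α=1/2: [1895/14, 543/7, 92]
= [135, 78, 92]

query (0,2) [L3,L4,L5,L6] — begin 0,0,0
L3 α=2/3: [32/3, 430/3, 136]
L4 α=1/8: [623/24, 3295/24, 261/2]
L5 α=2/3: [11519/72, 12079/72, 745/6]
L6 α=1/6: [72139/432, 74723/432, 4097/36]
→ [167, 173, 114]


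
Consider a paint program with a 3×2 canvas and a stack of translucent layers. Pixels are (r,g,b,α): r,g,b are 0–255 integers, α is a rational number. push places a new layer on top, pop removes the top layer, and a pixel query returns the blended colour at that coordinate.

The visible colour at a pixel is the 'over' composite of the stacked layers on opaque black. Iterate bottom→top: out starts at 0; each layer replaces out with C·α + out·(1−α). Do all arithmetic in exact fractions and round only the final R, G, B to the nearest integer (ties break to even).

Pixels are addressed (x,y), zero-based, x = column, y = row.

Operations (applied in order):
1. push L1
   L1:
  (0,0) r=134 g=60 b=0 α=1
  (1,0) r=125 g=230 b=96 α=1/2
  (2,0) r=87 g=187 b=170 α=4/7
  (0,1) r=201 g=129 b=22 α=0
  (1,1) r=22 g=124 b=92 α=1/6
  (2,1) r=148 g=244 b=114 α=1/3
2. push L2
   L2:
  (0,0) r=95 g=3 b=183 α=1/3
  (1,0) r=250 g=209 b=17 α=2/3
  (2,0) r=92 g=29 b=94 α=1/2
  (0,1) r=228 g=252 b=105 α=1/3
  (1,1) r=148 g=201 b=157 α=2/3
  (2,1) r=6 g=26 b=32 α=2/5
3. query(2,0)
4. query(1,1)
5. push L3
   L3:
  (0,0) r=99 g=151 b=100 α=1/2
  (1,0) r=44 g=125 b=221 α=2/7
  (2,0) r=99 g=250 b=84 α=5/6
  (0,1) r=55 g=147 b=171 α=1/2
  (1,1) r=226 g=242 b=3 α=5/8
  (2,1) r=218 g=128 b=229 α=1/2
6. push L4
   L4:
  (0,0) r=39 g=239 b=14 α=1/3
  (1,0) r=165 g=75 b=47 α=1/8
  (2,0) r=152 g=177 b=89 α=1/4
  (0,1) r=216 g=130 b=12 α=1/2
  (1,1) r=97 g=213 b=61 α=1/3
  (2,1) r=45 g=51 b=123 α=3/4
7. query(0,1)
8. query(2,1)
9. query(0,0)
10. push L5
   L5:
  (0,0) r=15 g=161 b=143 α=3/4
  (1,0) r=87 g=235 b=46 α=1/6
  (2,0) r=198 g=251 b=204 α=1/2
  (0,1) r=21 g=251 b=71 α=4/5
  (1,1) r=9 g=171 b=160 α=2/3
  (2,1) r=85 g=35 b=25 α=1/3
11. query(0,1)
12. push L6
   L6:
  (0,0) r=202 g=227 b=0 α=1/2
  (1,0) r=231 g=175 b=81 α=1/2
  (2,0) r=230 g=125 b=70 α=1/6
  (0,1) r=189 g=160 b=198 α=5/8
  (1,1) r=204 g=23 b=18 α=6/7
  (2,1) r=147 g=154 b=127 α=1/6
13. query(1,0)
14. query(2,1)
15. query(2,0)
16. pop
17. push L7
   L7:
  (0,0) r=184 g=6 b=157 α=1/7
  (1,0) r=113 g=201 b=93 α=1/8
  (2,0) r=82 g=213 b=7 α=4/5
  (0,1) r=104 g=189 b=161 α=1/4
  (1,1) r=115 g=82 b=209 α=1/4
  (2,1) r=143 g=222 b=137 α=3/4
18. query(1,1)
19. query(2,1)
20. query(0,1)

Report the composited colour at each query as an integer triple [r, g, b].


query (2,0) [L1,L2] — begin 0,0,0
+L1 (α=4/7) → [348/7, 748/7, 680/7]
+L2 (α=1/2) → [496/7, 951/14, 669/7]
= [71, 68, 96]

(1,1) stack=L1,L2; from [0,0,0]:
L1 α=1/6: [11/3, 62/3, 46/3]
L2 α=2/3: [899/9, 1268/9, 988/9]
rounded: [100, 141, 110]

(0,1) stack=L1,L2,L3,L4; from [0,0,0]:
+L1 (α=0) → [0, 0, 0]
+L2 (α=1/3) → [76, 84, 35]
+L3 (α=1/2) → [131/2, 231/2, 103]
+L4 (α=1/2) → [563/4, 491/4, 115/2]
= [141, 123, 58]

at x=2,y=1 over L1,L2,L3,L4:
after L1 α=1/3: [148/3, 244/3, 38]
after L2 α=2/5: [32, 296/5, 178/5]
after L3 α=1/2: [125, 468/5, 1323/10]
after L4 α=3/4: [65, 1233/20, 5013/40]
rounded: [65, 62, 125]

(0,0) stack=L1,L2,L3,L4; from [0,0,0]:
after L1 α=1: [134, 60, 0]
after L2 α=1/3: [121, 41, 61]
after L3 α=1/2: [110, 96, 161/2]
after L4 α=1/3: [259/3, 431/3, 175/3]
= [86, 144, 58]

(0,1) stack=L1,L2,L3,L4,L5; from [0,0,0]:
after L1 α=0: [0, 0, 0]
after L2 α=1/3: [76, 84, 35]
after L3 α=1/2: [131/2, 231/2, 103]
after L4 α=1/2: [563/4, 491/4, 115/2]
after L5 α=4/5: [899/20, 4507/20, 683/10]
rounded: [45, 225, 68]

query (1,0) [L1,L2,L3,L4,L5,L6] — begin 0,0,0
L1 α=1/2: [125/2, 115, 48]
L2 α=2/3: [375/2, 533/3, 82/3]
L3 α=2/7: [293/2, 3415/21, 248/3]
L4 α=1/8: [2381/16, 455/3, 1877/24]
L5 α=1/6: [13297/96, 1490/9, 10489/144]
L6 α=1/2: [35473/192, 3065/18, 22153/288]
rounded: [185, 170, 77]

query (2,1) [L1,L2,L3,L4,L5,L6] — begin 0,0,0
+L1 (α=1/3) → [148/3, 244/3, 38]
+L2 (α=2/5) → [32, 296/5, 178/5]
+L3 (α=1/2) → [125, 468/5, 1323/10]
+L4 (α=3/4) → [65, 1233/20, 5013/40]
+L5 (α=1/3) → [215/3, 1583/30, 5513/60]
+L6 (α=1/6) → [758/9, 2507/36, 7037/72]
rounded: [84, 70, 98]

at x=2,y=0 over L1,L2,L3,L4,L5,L6:
after L1 α=4/7: [348/7, 748/7, 680/7]
after L2 α=1/2: [496/7, 951/14, 669/7]
after L3 α=5/6: [3961/42, 18451/84, 1203/14]
after L4 α=1/4: [6089/56, 23407/112, 4855/56]
after L5 α=1/2: [17177/112, 51519/224, 16279/112]
after L6 α=1/6: [37215/224, 285595/1344, 29745/224]
→ [166, 212, 133]

(1,1) stack=L1,L2,L3,L4,L5,L7; from [0,0,0]:
after L1 α=1/6: [11/3, 62/3, 46/3]
after L2 α=2/3: [899/9, 1268/9, 988/9]
after L3 α=5/8: [4289/24, 2449/12, 1033/24]
after L4 α=1/3: [5453/36, 3727/18, 1765/36]
after L5 α=2/3: [6101/108, 9883/54, 13285/108]
after L7 α=1/4: [10241/144, 11359/72, 20809/144]
rounded: [71, 158, 145]

query (2,1) [L1,L2,L3,L4,L5,L7] — begin 0,0,0
+L1 (α=1/3) → [148/3, 244/3, 38]
+L2 (α=2/5) → [32, 296/5, 178/5]
+L3 (α=1/2) → [125, 468/5, 1323/10]
+L4 (α=3/4) → [65, 1233/20, 5013/40]
+L5 (α=1/3) → [215/3, 1583/30, 5513/60]
+L7 (α=3/4) → [751/6, 21563/120, 30173/240]
→ [125, 180, 126]

query (0,1) [L1,L2,L3,L4,L5,L7] — begin 0,0,0
+L1 (α=0) → [0, 0, 0]
+L2 (α=1/3) → [76, 84, 35]
+L3 (α=1/2) → [131/2, 231/2, 103]
+L4 (α=1/2) → [563/4, 491/4, 115/2]
+L5 (α=4/5) → [899/20, 4507/20, 683/10]
+L7 (α=1/4) → [4777/80, 17301/80, 3659/40]
rounded: [60, 216, 91]


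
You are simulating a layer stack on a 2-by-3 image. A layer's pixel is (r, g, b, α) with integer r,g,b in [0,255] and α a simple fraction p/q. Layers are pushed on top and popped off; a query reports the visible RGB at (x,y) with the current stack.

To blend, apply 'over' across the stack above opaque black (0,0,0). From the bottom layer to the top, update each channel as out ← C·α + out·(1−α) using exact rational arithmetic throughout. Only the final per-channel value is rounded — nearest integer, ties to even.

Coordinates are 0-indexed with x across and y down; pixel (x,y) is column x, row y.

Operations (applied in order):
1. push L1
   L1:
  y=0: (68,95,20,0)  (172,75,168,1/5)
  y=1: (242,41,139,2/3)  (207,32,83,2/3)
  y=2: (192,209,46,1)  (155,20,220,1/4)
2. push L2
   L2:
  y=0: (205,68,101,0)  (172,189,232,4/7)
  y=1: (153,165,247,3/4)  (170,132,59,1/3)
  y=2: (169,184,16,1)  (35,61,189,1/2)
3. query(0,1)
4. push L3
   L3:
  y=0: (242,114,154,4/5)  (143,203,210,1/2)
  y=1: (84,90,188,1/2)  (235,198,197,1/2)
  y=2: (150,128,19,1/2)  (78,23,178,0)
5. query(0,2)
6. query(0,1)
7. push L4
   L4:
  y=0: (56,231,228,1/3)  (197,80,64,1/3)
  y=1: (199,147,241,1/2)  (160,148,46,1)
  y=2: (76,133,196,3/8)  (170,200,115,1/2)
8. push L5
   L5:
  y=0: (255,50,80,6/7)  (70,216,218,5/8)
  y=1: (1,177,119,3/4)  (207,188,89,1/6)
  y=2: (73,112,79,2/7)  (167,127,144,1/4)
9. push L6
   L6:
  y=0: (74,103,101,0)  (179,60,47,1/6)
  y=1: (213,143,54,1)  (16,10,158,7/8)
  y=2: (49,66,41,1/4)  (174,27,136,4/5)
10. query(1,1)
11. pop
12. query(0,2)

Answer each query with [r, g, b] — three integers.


(0,1) stack=L1,L2; from [0,0,0]:
+L1 (α=2/3) → [484/3, 82/3, 278/3]
+L2 (α=3/4) → [1861/12, 1567/12, 2501/12]
→ [155, 131, 208]

query (0,2) [L1,L2,L3] — begin 0,0,0
L1 α=1: [192, 209, 46]
L2 α=1: [169, 184, 16]
L3 α=1/2: [319/2, 156, 35/2]
→ [160, 156, 18]

(0,1) stack=L1,L2,L3; from [0,0,0]:
+L1 (α=2/3) → [484/3, 82/3, 278/3]
+L2 (α=3/4) → [1861/12, 1567/12, 2501/12]
+L3 (α=1/2) → [2869/24, 2647/24, 4757/24]
→ [120, 110, 198]

(1,1) stack=L1,L2,L3,L4,L5,L6; from [0,0,0]:
+L1 (α=2/3) → [138, 64/3, 166/3]
+L2 (α=1/3) → [446/3, 524/9, 509/9]
+L3 (α=1/2) → [1151/6, 1153/9, 1141/9]
+L4 (α=1) → [160, 148, 46]
+L5 (α=1/6) → [1007/6, 464/3, 319/6]
+L6 (α=7/8) → [1679/48, 337/12, 6955/48]
→ [35, 28, 145]

query (0,2) [L1,L2,L3,L4,L5] — begin 0,0,0
L1 α=1: [192, 209, 46]
L2 α=1: [169, 184, 16]
L3 α=1/2: [319/2, 156, 35/2]
L4 α=3/8: [2051/16, 1179/8, 1351/16]
L5 α=2/7: [12591/112, 7687/56, 9283/112]
rounded: [112, 137, 83]


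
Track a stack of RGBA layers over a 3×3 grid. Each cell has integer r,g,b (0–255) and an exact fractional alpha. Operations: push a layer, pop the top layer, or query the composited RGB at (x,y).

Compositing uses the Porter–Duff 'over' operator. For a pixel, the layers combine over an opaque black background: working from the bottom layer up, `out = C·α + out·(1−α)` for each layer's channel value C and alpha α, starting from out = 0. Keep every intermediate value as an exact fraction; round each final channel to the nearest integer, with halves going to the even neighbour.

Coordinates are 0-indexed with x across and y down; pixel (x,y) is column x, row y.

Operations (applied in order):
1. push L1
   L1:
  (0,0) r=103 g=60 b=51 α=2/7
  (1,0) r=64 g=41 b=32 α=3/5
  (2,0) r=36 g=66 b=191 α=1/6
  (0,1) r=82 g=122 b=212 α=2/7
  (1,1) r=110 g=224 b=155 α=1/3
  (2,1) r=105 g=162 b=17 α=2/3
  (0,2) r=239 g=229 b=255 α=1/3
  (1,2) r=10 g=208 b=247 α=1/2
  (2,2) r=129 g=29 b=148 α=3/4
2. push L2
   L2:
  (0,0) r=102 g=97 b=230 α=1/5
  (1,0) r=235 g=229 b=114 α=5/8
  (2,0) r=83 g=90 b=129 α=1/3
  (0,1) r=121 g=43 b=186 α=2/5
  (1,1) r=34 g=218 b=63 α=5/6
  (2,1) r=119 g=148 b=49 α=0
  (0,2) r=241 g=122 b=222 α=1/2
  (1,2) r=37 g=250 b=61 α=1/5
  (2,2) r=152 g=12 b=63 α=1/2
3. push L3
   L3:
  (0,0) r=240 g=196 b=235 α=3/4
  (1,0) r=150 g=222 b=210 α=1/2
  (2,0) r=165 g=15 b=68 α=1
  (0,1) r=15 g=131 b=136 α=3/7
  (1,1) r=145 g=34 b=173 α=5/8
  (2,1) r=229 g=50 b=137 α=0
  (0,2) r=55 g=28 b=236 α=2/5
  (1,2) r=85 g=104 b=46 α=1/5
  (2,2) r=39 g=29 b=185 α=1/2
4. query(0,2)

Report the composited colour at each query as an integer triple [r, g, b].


query (0,2) [L1,L2,L3] — begin 0,0,0
after L1 α=1/3: [239/3, 229/3, 85]
after L2 α=1/2: [481/3, 595/6, 307/2]
after L3 α=2/5: [591/5, 707/10, 373/2]
= [118, 71, 186]


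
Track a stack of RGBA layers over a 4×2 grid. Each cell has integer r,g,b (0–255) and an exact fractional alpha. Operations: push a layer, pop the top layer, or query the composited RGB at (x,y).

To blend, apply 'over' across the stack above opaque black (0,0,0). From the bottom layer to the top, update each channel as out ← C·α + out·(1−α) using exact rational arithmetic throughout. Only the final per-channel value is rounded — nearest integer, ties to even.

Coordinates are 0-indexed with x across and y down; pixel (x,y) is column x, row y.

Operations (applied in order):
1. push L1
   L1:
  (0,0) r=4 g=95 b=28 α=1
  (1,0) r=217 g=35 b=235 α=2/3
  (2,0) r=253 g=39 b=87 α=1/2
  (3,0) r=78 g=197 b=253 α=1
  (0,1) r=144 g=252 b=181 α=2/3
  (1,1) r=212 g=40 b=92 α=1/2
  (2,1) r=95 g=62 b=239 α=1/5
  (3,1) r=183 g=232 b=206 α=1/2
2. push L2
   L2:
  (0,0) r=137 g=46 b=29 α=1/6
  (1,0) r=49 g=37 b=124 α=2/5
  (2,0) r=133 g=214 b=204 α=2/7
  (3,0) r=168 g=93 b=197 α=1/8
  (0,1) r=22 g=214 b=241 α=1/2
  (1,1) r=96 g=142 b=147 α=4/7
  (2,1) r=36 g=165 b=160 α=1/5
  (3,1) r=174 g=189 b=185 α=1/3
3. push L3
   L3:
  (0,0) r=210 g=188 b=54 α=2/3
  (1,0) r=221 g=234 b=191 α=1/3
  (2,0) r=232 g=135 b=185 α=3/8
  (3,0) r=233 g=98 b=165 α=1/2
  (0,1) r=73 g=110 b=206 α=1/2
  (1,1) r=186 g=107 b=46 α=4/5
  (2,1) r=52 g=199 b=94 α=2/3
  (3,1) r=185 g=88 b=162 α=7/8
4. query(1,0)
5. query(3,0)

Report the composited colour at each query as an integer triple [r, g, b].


(1,0) stack=L1,L2,L3; from [0,0,0]:
L1 α=2/3: [434/3, 70/3, 470/3]
L2 α=2/5: [532/5, 144/5, 718/5]
L3 α=1/3: [723/5, 486/5, 797/5]
rounded: [145, 97, 159]

(3,0) stack=L1,L2,L3; from [0,0,0]:
L1 α=1: [78, 197, 253]
L2 α=1/8: [357/4, 184, 246]
L3 α=1/2: [1289/8, 141, 411/2]
rounded: [161, 141, 206]


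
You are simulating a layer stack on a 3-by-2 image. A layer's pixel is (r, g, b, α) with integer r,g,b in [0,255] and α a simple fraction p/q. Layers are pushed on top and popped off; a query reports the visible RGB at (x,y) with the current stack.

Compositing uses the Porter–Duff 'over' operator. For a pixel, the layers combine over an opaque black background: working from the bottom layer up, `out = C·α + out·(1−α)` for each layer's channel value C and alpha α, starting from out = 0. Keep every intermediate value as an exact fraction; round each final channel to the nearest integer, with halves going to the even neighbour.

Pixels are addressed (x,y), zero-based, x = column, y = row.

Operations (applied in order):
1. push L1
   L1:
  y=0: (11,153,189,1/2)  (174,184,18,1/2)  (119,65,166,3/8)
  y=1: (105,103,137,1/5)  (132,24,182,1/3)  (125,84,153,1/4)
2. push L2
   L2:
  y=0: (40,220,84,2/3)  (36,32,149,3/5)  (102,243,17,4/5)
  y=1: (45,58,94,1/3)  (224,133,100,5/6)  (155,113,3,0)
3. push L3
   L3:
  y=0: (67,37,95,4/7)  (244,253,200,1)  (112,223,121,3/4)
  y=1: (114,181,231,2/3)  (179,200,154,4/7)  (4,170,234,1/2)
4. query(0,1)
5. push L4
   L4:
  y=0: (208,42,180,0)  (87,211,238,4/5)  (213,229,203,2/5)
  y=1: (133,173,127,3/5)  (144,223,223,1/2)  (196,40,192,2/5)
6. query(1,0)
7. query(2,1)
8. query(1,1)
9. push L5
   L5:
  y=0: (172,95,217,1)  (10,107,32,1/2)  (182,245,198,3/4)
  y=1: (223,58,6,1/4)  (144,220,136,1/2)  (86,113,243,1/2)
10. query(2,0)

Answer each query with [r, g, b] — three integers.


at x=0,y=1 over L1,L2,L3:
after L1 α=1/5: [21, 103/5, 137/5]
after L2 α=1/3: [29, 496/15, 248/5]
after L3 α=2/3: [257/3, 5926/45, 2558/15]
= [86, 132, 171]

(1,0) stack=L1,L2,L3,L4; from [0,0,0]:
+L1 (α=1/2) → [87, 92, 9]
+L2 (α=3/5) → [282/5, 56, 93]
+L3 (α=1) → [244, 253, 200]
+L4 (α=4/5) → [592/5, 1097/5, 1152/5]
rounded: [118, 219, 230]

(2,1) stack=L1,L2,L3,L4; from [0,0,0]:
L1 α=1/4: [125/4, 21, 153/4]
L2 α=0: [125/4, 21, 153/4]
L3 α=1/2: [141/8, 191/2, 1089/8]
L4 α=2/5: [3559/40, 733/10, 6339/40]
rounded: [89, 73, 158]

(1,1) stack=L1,L2,L3,L4; from [0,0,0]:
L1 α=1/3: [44, 8, 182/3]
L2 α=5/6: [194, 673/6, 841/9]
L3 α=4/7: [1298/7, 2273/14, 2689/21]
L4 α=1/2: [1153/7, 5395/28, 3686/21]
rounded: [165, 193, 176]

query (2,0) [L1,L2,L3,L4,L5] — begin 0,0,0
+L1 (α=3/8) → [357/8, 195/8, 249/4]
+L2 (α=4/5) → [3621/40, 7971/40, 521/20]
+L3 (α=3/4) → [17061/160, 34731/160, 7781/80]
+L4 (α=2/5) → [119343/800, 177473/800, 55823/400]
+L5 (α=3/4) → [556143/3200, 765473/3200, 293423/1600]
rounded: [174, 239, 183]


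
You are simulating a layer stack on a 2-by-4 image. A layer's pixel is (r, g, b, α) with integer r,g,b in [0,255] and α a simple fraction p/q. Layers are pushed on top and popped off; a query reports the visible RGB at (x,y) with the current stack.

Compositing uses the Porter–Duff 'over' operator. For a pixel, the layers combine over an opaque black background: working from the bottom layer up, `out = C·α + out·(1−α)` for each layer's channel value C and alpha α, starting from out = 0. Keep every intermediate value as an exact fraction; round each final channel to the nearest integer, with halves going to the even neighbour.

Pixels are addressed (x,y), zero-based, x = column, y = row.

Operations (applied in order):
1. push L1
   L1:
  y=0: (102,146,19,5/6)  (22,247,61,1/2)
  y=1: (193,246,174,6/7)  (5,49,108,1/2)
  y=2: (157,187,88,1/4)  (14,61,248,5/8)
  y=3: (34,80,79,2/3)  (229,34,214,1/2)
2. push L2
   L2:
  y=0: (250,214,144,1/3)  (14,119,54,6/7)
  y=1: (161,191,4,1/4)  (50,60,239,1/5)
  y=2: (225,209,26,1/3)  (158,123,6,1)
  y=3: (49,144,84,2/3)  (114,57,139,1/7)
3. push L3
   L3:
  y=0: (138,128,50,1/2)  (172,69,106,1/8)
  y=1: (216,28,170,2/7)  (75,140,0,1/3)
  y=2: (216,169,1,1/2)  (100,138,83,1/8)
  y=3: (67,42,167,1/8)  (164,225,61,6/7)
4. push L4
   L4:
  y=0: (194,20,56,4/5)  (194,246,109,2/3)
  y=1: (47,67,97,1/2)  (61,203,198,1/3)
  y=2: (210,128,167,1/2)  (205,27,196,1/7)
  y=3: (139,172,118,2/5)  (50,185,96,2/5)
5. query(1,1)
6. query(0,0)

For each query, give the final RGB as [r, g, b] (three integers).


query (1,1) [L1,L2,L3,L4] — begin 0,0,0
+L1 (α=1/2) → [5/2, 49/2, 54]
+L2 (α=1/5) → [12, 158/5, 91]
+L3 (α=1/3) → [33, 1016/15, 182/3]
+L4 (α=1/3) → [127/3, 5077/45, 958/9]
= [42, 113, 106]

query (0,0) [L1,L2,L3,L4] — begin 0,0,0
after L1 α=5/6: [85, 365/3, 95/6]
after L2 α=1/3: [140, 1372/9, 527/9]
after L3 α=1/2: [139, 1262/9, 977/18]
after L4 α=4/5: [183, 1982/45, 5009/90]
→ [183, 44, 56]


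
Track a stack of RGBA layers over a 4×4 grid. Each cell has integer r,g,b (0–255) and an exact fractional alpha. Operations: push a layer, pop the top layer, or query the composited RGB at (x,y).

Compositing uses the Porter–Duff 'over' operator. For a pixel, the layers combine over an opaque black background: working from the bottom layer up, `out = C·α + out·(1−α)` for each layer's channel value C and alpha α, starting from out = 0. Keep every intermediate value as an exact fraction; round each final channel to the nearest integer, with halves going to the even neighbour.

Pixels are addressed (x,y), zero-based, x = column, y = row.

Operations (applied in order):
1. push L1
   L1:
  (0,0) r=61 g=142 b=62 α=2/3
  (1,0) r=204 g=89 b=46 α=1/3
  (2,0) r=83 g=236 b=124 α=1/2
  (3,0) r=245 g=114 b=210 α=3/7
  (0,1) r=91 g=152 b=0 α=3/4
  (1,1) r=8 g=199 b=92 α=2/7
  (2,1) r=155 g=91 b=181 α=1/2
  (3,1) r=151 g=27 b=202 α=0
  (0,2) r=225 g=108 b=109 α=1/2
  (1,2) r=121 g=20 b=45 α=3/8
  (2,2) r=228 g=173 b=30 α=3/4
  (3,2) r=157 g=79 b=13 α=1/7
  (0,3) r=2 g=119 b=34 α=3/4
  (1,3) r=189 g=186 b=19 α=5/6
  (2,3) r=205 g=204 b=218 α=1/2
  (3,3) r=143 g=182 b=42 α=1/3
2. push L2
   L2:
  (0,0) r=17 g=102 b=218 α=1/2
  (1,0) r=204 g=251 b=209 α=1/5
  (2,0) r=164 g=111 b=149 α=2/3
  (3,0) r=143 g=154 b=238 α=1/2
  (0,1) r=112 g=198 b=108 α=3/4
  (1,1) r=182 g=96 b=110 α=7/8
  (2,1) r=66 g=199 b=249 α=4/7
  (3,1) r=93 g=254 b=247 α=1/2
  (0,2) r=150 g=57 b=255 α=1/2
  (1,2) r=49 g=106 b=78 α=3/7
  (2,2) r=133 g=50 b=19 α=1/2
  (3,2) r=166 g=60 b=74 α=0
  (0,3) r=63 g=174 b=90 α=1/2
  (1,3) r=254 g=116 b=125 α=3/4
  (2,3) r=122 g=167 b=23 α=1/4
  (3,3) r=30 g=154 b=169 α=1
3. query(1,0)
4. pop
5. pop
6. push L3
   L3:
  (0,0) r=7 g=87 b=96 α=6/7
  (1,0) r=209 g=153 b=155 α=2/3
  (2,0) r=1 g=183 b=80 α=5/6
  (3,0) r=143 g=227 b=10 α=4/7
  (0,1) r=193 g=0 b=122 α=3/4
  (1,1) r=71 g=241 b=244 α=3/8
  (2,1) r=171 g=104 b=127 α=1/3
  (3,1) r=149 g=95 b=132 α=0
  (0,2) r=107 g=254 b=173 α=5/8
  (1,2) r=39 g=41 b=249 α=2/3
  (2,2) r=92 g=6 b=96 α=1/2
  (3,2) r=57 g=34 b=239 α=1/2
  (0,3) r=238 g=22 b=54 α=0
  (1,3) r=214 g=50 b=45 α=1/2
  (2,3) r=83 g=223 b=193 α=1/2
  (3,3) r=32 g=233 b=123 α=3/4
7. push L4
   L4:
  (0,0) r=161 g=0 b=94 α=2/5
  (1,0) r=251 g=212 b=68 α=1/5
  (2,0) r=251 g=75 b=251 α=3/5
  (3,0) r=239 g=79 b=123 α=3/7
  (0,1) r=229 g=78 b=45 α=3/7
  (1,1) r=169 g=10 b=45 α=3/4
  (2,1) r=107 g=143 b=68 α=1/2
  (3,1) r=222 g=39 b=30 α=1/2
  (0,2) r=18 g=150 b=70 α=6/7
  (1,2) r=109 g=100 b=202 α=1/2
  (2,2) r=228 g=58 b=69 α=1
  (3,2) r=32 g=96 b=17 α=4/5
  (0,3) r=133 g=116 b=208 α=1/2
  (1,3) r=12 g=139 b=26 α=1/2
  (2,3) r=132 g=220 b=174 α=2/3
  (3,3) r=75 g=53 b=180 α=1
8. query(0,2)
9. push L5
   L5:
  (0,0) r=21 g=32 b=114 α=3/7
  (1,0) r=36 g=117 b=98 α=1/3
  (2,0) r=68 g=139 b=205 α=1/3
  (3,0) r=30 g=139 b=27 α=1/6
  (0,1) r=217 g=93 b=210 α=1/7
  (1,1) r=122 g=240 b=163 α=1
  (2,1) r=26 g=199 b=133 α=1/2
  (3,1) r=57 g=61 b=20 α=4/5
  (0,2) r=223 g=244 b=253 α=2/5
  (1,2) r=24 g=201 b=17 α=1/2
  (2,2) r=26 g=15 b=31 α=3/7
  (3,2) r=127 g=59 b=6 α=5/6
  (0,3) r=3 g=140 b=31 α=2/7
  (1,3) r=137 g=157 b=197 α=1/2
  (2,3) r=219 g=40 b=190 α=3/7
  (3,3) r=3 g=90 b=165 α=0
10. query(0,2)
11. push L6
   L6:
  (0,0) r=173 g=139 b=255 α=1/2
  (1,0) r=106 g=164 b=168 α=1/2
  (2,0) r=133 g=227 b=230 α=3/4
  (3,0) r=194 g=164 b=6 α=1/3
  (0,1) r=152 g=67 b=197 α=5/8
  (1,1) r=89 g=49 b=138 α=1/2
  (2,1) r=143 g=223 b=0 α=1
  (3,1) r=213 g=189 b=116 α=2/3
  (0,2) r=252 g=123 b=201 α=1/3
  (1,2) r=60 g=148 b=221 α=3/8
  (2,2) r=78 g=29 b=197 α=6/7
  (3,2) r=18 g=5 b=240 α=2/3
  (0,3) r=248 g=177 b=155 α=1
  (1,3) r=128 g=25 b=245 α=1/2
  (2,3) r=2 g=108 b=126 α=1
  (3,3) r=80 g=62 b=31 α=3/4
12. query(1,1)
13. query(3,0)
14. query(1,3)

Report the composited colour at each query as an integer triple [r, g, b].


query (1,0) [L1,L2] — begin 0,0,0
after L1 α=1/3: [68, 89/3, 46/3]
after L2 α=1/5: [476/5, 1109/15, 811/15]
= [95, 74, 54]

at x=0,y=2 over L3,L4:
+L3 (α=5/8) → [535/8, 635/4, 865/8]
+L4 (α=6/7) → [1399/56, 605/4, 4225/56]
rounded: [25, 151, 75]

(0,2) stack=L3,L4,L5; from [0,0,0]:
after L3 α=5/8: [535/8, 635/4, 865/8]
after L4 α=6/7: [1399/56, 605/4, 4225/56]
after L5 α=2/5: [29173/280, 3767/20, 41011/280]
→ [104, 188, 146]

query (1,1) [L3,L4,L5,L6] — begin 0,0,0
L3 α=3/8: [213/8, 723/8, 183/2]
L4 α=3/4: [4269/32, 963/32, 453/8]
L5 α=1: [122, 240, 163]
L6 α=1/2: [211/2, 289/2, 301/2]
→ [106, 144, 150]

query (3,0) [L3,L4,L5,L6] — begin 0,0,0
+L3 (α=4/7) → [572/7, 908/7, 40/7]
+L4 (α=3/7) → [7307/49, 5291/49, 2743/49]
+L5 (α=1/6) → [38005/294, 16633/147, 7519/147]
+L6 (α=1/3) → [66523/441, 57374/441, 15920/441]
→ [151, 130, 36]

query (1,3) [L3,L4,L5,L6] — begin 0,0,0
+L3 (α=1/2) → [107, 25, 45/2]
+L4 (α=1/2) → [119/2, 82, 97/4]
+L5 (α=1/2) → [393/4, 239/2, 885/8]
+L6 (α=1/2) → [905/8, 289/4, 2845/16]
rounded: [113, 72, 178]


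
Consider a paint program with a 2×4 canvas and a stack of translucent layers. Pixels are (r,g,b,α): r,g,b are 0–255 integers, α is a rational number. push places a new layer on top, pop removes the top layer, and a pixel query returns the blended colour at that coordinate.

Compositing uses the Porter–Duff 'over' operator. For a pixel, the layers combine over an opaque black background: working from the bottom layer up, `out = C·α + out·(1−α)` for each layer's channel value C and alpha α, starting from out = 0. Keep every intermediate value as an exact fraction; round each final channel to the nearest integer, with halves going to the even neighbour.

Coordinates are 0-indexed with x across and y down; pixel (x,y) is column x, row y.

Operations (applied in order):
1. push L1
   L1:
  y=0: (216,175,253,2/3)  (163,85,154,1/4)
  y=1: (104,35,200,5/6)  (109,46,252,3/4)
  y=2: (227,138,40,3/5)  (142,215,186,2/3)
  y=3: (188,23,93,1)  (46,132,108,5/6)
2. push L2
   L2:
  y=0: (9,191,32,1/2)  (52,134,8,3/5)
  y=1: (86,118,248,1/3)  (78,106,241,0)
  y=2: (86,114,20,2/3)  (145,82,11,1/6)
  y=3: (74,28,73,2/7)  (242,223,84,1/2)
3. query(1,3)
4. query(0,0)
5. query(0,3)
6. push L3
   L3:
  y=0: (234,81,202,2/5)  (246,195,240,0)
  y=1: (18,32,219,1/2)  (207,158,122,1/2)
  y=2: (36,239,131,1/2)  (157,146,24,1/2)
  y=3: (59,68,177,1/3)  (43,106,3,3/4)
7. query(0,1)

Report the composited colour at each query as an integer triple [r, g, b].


at x=1,y=3 over L1,L2:
after L1 α=5/6: [115/3, 110, 90]
after L2 α=1/2: [841/6, 333/2, 87]
= [140, 166, 87]

at x=0,y=0 over L1,L2:
L1 α=2/3: [144, 350/3, 506/3]
L2 α=1/2: [153/2, 923/6, 301/3]
= [76, 154, 100]

at x=0,y=3 over L1,L2:
+L1 (α=1) → [188, 23, 93]
+L2 (α=2/7) → [1088/7, 171/7, 611/7]
= [155, 24, 87]

at x=0,y=1 over L1,L2,L3:
after L1 α=5/6: [260/3, 175/6, 500/3]
after L2 α=1/3: [778/9, 529/9, 1744/9]
after L3 α=1/2: [470/9, 817/18, 3715/18]
= [52, 45, 206]


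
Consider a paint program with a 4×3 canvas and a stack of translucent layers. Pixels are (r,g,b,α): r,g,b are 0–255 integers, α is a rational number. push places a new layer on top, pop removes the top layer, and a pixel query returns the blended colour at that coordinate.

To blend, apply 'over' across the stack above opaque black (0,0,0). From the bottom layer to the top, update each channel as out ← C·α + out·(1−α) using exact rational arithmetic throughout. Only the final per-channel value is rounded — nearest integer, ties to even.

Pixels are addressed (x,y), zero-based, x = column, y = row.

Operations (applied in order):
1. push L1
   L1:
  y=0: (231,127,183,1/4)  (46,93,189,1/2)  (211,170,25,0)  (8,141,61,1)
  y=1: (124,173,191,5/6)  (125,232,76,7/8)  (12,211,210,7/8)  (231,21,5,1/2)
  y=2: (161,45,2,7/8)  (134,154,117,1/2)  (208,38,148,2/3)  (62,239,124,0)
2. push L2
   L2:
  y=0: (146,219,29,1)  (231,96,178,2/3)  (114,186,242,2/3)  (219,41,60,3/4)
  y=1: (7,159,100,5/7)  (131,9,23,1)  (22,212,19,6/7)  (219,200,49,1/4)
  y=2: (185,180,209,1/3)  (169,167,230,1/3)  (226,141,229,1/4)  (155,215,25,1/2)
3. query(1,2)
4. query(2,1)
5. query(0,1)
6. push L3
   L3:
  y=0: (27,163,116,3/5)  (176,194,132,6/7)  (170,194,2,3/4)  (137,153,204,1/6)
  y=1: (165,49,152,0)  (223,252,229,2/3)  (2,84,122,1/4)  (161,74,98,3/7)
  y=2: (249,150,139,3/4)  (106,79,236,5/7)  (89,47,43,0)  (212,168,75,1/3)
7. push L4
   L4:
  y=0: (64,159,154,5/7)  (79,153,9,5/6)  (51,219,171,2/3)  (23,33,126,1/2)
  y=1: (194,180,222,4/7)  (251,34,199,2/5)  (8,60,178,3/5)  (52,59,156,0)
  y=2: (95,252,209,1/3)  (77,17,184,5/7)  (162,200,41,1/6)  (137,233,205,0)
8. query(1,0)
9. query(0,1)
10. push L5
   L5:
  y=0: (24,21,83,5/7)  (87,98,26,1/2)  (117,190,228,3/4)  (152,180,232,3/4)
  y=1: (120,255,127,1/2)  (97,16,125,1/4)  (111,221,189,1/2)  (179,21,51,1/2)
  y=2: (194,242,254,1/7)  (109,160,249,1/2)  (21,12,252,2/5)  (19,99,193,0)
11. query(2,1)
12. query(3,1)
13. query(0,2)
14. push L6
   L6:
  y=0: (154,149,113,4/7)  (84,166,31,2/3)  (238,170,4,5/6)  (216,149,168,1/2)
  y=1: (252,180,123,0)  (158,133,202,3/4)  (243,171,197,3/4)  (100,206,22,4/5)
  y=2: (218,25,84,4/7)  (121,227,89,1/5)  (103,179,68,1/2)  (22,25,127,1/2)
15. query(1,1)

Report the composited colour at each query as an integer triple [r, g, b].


at x=1,y=2 over L1,L2:
L1 α=1/2: [67, 77, 117/2]
L2 α=1/3: [101, 107, 347/3]
= [101, 107, 116]

at x=2,y=1 over L1,L2:
L1 α=7/8: [21/2, 1477/8, 735/4]
L2 α=6/7: [285/14, 11653/56, 1191/28]
→ [20, 208, 43]

at x=0,y=1 over L1,L2:
after L1 α=5/6: [310/3, 865/6, 955/6]
after L2 α=5/7: [725/21, 3250/21, 2455/21]
= [35, 155, 117]

(1,0) stack=L1,L2,L3,L4; from [0,0,0]:
+L1 (α=1/2) → [23, 93/2, 189/2]
+L2 (α=2/3) → [485/3, 159/2, 901/6]
+L3 (α=6/7) → [3653/21, 2487/14, 5653/42]
+L4 (α=5/6) → [5974/63, 4399/28, 7543/252]
rounded: [95, 157, 30]

(0,1) stack=L1,L2,L3,L4; from [0,0,0]:
+L1 (α=5/6) → [310/3, 865/6, 955/6]
+L2 (α=5/7) → [725/21, 3250/21, 2455/21]
+L3 (α=0) → [725/21, 3250/21, 2455/21]
+L4 (α=4/7) → [6157/49, 8290/49, 8671/49]
rounded: [126, 169, 177]

query (2,1) [L1,L2,L3,L4,L5] — begin 0,0,0
L1 α=7/8: [21/2, 1477/8, 735/4]
L2 α=6/7: [285/14, 11653/56, 1191/28]
L3 α=1/4: [883/56, 39663/224, 6989/112]
L4 α=3/5: [311/28, 59823/560, 36893/280]
L5 α=1/2: [3419/56, 183583/1120, 89813/560]
= [61, 164, 160]

query (3,1) [L1,L2,L3,L4,L5] — begin 0,0,0
+L1 (α=1/2) → [231/2, 21/2, 5/2]
+L2 (α=1/4) → [1131/8, 463/8, 113/8]
+L3 (α=3/7) → [2097/14, 907/14, 701/14]
+L4 (α=0) → [2097/14, 907/14, 701/14]
+L5 (α=1/2) → [4603/28, 1201/28, 1415/28]
= [164, 43, 51]

query (0,2) [L1,L2,L3,L4,L5] — begin 0,0,0
L1 α=7/8: [1127/8, 315/8, 7/4]
L2 α=1/3: [1867/12, 345/4, 425/6]
L3 α=3/4: [10831/48, 2145/16, 2927/24]
L4 α=1/3: [13111/72, 1387/8, 5435/36]
L5 α=1/7: [15439/84, 5129/28, 6959/42]
rounded: [184, 183, 166]

at x=1,y=1 over L1,L2,L3,L4,L5,L6:
L1 α=7/8: [875/8, 203, 133/2]
L2 α=1: [131, 9, 23]
L3 α=2/3: [577/3, 171, 481/3]
L4 α=2/5: [1079/5, 581/5, 879/5]
L5 α=1/4: [1861/10, 1823/20, 1631/10]
L6 α=3/4: [6601/40, 9803/80, 7691/40]
→ [165, 123, 192]


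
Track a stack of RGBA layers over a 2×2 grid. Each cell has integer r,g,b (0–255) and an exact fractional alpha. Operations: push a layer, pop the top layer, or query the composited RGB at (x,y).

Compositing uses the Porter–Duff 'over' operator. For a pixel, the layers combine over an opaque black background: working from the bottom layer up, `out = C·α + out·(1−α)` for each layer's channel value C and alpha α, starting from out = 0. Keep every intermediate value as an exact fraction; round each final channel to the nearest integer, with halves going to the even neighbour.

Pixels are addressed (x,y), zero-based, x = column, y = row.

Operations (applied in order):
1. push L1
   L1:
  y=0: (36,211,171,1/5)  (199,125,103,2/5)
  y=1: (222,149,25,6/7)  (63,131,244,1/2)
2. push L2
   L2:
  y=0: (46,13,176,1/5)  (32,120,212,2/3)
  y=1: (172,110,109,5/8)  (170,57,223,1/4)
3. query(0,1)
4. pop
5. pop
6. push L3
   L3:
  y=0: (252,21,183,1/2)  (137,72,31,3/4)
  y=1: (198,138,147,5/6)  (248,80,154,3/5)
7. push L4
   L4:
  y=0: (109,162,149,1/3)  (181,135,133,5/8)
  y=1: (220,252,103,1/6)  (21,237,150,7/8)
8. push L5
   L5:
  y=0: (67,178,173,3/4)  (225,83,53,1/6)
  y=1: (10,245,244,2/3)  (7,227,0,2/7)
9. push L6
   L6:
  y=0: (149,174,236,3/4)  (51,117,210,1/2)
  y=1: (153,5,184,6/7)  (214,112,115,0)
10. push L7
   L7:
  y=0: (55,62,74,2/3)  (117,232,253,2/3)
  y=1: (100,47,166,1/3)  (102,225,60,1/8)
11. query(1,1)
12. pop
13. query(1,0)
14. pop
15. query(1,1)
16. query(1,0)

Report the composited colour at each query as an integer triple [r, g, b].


(0,1) stack=L1,L2; from [0,0,0]:
+L1 (α=6/7) → [1332/7, 894/7, 150/7]
+L2 (α=5/8) → [1252/7, 1633/14, 4265/56]
rounded: [179, 117, 76]

query (1,1) [L3,L4,L5,L6,L7] — begin 0,0,0
L3 α=3/5: [744/5, 48, 462/5]
L4 α=7/8: [1479/40, 1707/8, 714/5]
L5 α=2/7: [1591/56, 12167/56, 102]
L6 α=0: [1591/56, 12167/56, 102]
L7 α=1/8: [2407/64, 13967/64, 387/4]
rounded: [38, 218, 97]

(1,0) stack=L3,L4,L5,L6; from [0,0,0]:
+L3 (α=3/4) → [411/4, 54, 93/4]
+L4 (α=5/8) → [4853/32, 837/8, 2939/32]
+L5 (α=1/6) → [31465/192, 4849/48, 16391/192]
+L6 (α=1/2) → [41257/384, 10465/96, 56711/384]
→ [107, 109, 148]

(1,1) stack=L3,L4,L5; from [0,0,0]:
L3 α=3/5: [744/5, 48, 462/5]
L4 α=7/8: [1479/40, 1707/8, 714/5]
L5 α=2/7: [1591/56, 12167/56, 102]
rounded: [28, 217, 102]

query (1,0) [L3,L4,L5] — begin 0,0,0
+L3 (α=3/4) → [411/4, 54, 93/4]
+L4 (α=5/8) → [4853/32, 837/8, 2939/32]
+L5 (α=1/6) → [31465/192, 4849/48, 16391/192]
→ [164, 101, 85]


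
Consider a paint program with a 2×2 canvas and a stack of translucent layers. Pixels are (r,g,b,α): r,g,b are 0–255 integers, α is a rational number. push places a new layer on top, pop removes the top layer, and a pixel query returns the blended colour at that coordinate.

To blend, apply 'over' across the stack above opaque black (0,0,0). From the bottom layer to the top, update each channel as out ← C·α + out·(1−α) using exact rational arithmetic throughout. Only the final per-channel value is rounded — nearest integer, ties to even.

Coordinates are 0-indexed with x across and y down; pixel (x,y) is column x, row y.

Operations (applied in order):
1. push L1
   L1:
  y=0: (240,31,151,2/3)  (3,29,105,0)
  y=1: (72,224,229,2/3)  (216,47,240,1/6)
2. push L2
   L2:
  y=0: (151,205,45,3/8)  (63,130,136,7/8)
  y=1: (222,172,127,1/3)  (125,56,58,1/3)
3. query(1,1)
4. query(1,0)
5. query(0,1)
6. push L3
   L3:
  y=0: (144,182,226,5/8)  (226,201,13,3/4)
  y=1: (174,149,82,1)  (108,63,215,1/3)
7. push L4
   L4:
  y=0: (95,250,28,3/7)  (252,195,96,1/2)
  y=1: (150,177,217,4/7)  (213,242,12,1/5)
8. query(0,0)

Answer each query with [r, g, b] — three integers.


(1,1) stack=L1,L2; from [0,0,0]:
L1 α=1/6: [36, 47/6, 40]
L2 α=1/3: [197/3, 215/9, 46]
rounded: [66, 24, 46]

query (1,0) [L1,L2] — begin 0,0,0
after L1 α=0: [0, 0, 0]
after L2 α=7/8: [441/8, 455/4, 119]
= [55, 114, 119]

query (0,1) [L1,L2] — begin 0,0,0
L1 α=2/3: [48, 448/3, 458/3]
L2 α=1/3: [106, 1412/9, 1297/9]
rounded: [106, 157, 144]

query (0,0) [L1,L2,L3,L4] — begin 0,0,0
L1 α=2/3: [160, 62/3, 302/3]
L2 α=3/8: [1253/8, 2155/24, 1915/24]
L3 α=5/8: [9519/64, 9435/64, 10955/64]
L4 α=3/7: [14079/112, 21435/112, 1757/16]
rounded: [126, 191, 110]


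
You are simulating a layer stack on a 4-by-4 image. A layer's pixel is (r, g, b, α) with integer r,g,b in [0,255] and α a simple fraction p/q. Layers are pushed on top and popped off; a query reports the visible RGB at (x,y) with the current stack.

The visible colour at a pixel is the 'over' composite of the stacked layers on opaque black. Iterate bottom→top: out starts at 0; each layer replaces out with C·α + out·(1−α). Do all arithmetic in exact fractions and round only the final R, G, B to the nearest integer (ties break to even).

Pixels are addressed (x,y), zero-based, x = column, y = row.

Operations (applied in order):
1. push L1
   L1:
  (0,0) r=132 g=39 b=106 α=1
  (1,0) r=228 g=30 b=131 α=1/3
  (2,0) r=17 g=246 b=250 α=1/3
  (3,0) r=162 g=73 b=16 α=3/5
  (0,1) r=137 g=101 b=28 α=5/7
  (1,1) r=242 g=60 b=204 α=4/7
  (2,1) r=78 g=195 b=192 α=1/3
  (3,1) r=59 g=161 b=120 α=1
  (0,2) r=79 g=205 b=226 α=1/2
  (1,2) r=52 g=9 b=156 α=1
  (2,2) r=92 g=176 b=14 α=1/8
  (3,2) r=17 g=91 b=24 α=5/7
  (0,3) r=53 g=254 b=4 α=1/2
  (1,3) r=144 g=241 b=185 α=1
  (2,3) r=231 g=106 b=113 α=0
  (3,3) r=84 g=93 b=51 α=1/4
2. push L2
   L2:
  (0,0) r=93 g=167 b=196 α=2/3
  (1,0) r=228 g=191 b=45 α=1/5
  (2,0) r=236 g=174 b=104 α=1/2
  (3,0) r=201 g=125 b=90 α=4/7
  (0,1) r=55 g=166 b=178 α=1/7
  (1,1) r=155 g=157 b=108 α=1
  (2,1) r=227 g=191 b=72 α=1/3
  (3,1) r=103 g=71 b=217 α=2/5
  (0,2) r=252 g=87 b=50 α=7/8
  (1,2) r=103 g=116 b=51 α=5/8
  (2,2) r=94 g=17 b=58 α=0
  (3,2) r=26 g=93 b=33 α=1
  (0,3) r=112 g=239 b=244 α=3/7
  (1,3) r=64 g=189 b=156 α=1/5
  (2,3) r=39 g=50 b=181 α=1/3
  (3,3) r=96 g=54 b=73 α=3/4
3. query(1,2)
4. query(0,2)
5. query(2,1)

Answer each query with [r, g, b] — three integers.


query (1,2) [L1,L2] — begin 0,0,0
L1 α=1: [52, 9, 156]
L2 α=5/8: [671/8, 607/8, 723/8]
rounded: [84, 76, 90]

query (0,2) [L1,L2] — begin 0,0,0
after L1 α=1/2: [79/2, 205/2, 113]
after L2 α=7/8: [3607/16, 1423/16, 463/8]
= [225, 89, 58]

(2,1) stack=L1,L2; from [0,0,0]:
after L1 α=1/3: [26, 65, 64]
after L2 α=1/3: [93, 107, 200/3]
rounded: [93, 107, 67]


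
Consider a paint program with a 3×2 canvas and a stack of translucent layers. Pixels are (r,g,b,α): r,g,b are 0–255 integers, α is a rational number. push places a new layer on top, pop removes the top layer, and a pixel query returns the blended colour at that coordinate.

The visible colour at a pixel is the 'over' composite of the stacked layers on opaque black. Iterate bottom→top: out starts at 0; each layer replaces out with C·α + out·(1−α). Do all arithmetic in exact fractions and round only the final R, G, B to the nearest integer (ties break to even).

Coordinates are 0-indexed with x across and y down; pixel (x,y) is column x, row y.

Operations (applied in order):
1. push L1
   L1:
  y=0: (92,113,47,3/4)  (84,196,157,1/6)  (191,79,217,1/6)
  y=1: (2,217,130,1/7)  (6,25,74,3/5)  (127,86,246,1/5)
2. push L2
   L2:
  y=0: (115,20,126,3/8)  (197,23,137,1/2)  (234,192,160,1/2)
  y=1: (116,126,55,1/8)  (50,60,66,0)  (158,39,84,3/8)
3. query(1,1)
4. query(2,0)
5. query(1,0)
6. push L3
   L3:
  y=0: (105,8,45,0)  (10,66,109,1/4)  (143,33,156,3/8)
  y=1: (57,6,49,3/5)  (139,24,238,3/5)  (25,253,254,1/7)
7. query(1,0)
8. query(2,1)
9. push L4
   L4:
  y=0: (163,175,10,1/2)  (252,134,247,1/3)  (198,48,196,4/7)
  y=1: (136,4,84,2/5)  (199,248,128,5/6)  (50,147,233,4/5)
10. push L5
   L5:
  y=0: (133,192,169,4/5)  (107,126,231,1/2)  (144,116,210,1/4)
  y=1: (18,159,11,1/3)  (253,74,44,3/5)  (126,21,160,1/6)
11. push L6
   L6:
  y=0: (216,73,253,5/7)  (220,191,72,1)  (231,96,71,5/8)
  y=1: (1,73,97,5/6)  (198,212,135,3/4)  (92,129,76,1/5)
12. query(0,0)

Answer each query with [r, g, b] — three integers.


at x=1,y=1 over L1,L2:
+L1 (α=3/5) → [18/5, 15, 222/5]
+L2 (α=0) → [18/5, 15, 222/5]
→ [4, 15, 44]

(2,0) stack=L1,L2; from [0,0,0]:
after L1 α=1/6: [191/6, 79/6, 217/6]
after L2 α=1/2: [1595/12, 1231/12, 1177/12]
→ [133, 103, 98]

at x=1,y=0 over L1,L2:
L1 α=1/6: [14, 98/3, 157/6]
L2 α=1/2: [211/2, 167/6, 979/12]
→ [106, 28, 82]

at x=1,y=0 over L1,L2,L3:
L1 α=1/6: [14, 98/3, 157/6]
L2 α=1/2: [211/2, 167/6, 979/12]
L3 α=1/4: [653/8, 299/8, 1415/16]
→ [82, 37, 88]

query (2,1) [L1,L2,L3] — begin 0,0,0
L1 α=1/5: [127/5, 86/5, 246/5]
L2 α=3/8: [601/8, 203/8, 249/4]
L3 α=1/7: [1903/28, 1621/28, 1255/14]
rounded: [68, 58, 90]

query (0,0) [L1,L2,L3,L4,L5,L6] — begin 0,0,0
+L1 (α=3/4) → [69, 339/4, 141/4]
+L2 (α=3/8) → [345/4, 1935/32, 2217/32]
+L3 (α=0) → [345/4, 1935/32, 2217/32]
+L4 (α=1/2) → [997/8, 7535/64, 2537/64]
+L5 (α=4/5) → [5253/40, 56687/320, 45801/320]
+L6 (α=5/7) → [26853/140, 16441/160, 248201/1120]
→ [192, 103, 222]
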